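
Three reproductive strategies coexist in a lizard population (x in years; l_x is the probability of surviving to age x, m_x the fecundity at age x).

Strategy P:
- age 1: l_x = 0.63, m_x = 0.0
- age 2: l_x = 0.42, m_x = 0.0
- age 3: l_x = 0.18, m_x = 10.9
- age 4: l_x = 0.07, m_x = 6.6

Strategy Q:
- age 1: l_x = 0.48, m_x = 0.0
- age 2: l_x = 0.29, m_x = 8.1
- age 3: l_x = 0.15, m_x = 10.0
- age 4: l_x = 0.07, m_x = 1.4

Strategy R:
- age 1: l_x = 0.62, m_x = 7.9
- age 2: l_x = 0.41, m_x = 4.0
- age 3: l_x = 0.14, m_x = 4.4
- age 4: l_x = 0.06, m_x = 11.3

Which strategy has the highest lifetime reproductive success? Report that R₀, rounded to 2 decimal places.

Strategy P: R₀ = 0.63×0.0 + 0.42×0.0 + 0.18×10.9 + 0.07×6.6 = 2.4240
Strategy Q: R₀ = 0.48×0.0 + 0.29×8.1 + 0.15×10.0 + 0.07×1.4 = 3.9470
Strategy R: R₀ = 0.62×7.9 + 0.41×4.0 + 0.14×4.4 + 0.06×11.3 = 7.8320
Highest R₀: strategy R with 7.8320.

7.83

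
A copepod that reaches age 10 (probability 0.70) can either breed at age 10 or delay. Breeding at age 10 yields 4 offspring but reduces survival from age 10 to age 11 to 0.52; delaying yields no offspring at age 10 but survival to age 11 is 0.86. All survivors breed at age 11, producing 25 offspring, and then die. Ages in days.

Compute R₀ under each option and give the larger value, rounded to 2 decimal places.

15.05

breed at age 10: R₀ = 0.70 × (4 + 0.52 × 25) = 0.70 × 17.0000 = 11.9000
delay to age 11: R₀ = 0.70 × (0.86 × 25) = 0.70 × 21.5000 = 15.0500
Higher: delay to age 11 (15.0500).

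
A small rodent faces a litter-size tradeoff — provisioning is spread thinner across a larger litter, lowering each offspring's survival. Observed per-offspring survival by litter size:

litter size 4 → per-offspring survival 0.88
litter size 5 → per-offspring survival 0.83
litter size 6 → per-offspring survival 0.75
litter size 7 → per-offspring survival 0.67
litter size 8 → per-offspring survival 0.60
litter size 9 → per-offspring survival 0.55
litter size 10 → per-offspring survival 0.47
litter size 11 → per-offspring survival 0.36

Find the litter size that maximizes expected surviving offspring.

9

Expected surviving offspring = c × s(c):
  c=4: 4 × 0.88 = 3.520
  c=5: 5 × 0.83 = 4.150
  c=6: 6 × 0.75 = 4.500
  c=7: 7 × 0.67 = 4.690
  c=8: 8 × 0.60 = 4.800
  c=9: 9 × 0.55 = 4.950
  c=10: 10 × 0.47 = 4.700
  c=11: 11 × 0.36 = 3.960
Maximum at c = 9 (4.950 surviving offspring).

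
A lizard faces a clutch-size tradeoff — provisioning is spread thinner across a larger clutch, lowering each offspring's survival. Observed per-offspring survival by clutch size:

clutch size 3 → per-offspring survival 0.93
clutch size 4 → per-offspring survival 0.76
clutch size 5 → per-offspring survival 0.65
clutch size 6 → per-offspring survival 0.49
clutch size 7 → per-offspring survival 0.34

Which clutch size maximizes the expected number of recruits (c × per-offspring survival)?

Expected recruits = c × s(c):
  c=3: 3 × 0.93 = 2.790
  c=4: 4 × 0.76 = 3.040
  c=5: 5 × 0.65 = 3.250
  c=6: 6 × 0.49 = 2.940
  c=7: 7 × 0.34 = 2.380
Maximum at c = 5 (3.250 recruits).

5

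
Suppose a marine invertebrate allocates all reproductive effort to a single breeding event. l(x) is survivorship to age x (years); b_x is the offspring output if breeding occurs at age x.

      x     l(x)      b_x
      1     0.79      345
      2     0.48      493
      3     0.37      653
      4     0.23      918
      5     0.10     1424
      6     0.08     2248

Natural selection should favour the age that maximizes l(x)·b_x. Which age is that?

1

Expected offspring if breeding at age x = l(x) × b_x:
  age 1: 0.79 × 345 = 272.550
  age 2: 0.48 × 493 = 236.640
  age 3: 0.37 × 653 = 241.610
  age 4: 0.23 × 918 = 211.140
  age 5: 0.10 × 1424 = 142.400
  age 6: 0.08 × 2248 = 179.840
Maximum at age 1 (272.550).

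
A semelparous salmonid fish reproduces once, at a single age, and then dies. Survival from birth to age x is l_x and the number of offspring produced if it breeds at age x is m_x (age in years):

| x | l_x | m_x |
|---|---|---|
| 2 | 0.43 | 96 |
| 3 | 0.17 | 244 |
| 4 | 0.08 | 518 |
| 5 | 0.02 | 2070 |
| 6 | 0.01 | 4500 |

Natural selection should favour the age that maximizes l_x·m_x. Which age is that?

6

Expected offspring if breeding at age x = l_x × m_x:
  age 2: 0.43 × 96 = 41.280
  age 3: 0.17 × 244 = 41.480
  age 4: 0.08 × 518 = 41.440
  age 5: 0.02 × 2070 = 41.400
  age 6: 0.01 × 4500 = 45.000
Maximum at age 6 (45.000).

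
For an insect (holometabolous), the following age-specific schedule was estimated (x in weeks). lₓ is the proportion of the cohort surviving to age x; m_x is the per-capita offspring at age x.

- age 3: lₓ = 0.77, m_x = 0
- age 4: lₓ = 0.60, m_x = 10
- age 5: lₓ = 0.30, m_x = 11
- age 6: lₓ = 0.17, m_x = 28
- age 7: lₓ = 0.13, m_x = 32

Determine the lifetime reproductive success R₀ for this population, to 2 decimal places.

18.22

R₀ = Σ lₓ m_x:
  age 3: 0.77 × 0 = 0.0000
  age 4: 0.60 × 10 = 6.0000
  age 5: 0.30 × 11 = 3.3000
  age 6: 0.17 × 28 = 4.7600
  age 7: 0.13 × 32 = 4.1600
R₀ = 0.0000 + 6.0000 + 3.3000 + 4.7600 + 4.1600 = 18.2200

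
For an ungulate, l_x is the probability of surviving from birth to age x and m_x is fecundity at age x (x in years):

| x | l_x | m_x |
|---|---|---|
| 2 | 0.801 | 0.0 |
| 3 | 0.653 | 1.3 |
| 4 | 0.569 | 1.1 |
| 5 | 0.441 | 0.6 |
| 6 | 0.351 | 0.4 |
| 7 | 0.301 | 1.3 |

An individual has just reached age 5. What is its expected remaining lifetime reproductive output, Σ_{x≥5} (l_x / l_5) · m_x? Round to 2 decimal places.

1.81

l_5 = 0.441. Conditional survival from age 5 to x is l_x / l_5.
  x=5: (0.441/0.441) × 0.6 = 0.6000
  x=6: (0.351/0.441) × 0.4 = 0.3184
  x=7: (0.301/0.441) × 1.3 = 0.8873
Sum = 0.6000 + 0.3184 + 0.8873 = 1.8057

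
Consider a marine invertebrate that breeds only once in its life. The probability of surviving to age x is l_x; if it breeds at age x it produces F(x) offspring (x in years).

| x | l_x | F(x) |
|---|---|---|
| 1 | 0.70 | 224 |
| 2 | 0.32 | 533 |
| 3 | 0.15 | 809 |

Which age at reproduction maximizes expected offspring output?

Expected offspring if breeding at age x = l_x × F(x):
  age 1: 0.70 × 224 = 156.800
  age 2: 0.32 × 533 = 170.560
  age 3: 0.15 × 809 = 121.350
Maximum at age 2 (170.560).

2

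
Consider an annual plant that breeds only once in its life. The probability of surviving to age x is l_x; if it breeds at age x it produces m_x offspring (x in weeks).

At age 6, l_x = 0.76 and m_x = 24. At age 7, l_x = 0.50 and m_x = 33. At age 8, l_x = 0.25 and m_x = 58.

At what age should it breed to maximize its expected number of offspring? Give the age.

6

Expected offspring if breeding at age x = l_x × m_x:
  age 6: 0.76 × 24 = 18.240
  age 7: 0.50 × 33 = 16.500
  age 8: 0.25 × 58 = 14.500
Maximum at age 6 (18.240).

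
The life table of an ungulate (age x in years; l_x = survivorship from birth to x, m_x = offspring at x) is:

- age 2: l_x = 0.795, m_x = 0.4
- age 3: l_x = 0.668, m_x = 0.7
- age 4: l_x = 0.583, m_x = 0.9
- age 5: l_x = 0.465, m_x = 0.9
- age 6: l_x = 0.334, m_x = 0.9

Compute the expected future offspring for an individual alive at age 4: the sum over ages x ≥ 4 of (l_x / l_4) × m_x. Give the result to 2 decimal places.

2.13

l_4 = 0.583. Conditional survival from age 4 to x is l_x / l_4.
  x=4: (0.583/0.583) × 0.9 = 0.9000
  x=5: (0.465/0.583) × 0.9 = 0.7178
  x=6: (0.334/0.583) × 0.9 = 0.5156
Sum = 0.9000 + 0.7178 + 0.5156 = 2.1334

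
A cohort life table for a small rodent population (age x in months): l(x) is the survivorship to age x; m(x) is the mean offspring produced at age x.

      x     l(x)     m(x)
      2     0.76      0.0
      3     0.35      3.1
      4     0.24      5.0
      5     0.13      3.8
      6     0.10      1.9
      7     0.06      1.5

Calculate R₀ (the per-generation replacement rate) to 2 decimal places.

3.06

R₀ = Σ l(x) m(x):
  age 2: 0.76 × 0.0 = 0.0000
  age 3: 0.35 × 3.1 = 1.0850
  age 4: 0.24 × 5.0 = 1.2000
  age 5: 0.13 × 3.8 = 0.4940
  age 6: 0.10 × 1.9 = 0.1900
  age 7: 0.06 × 1.5 = 0.0900
R₀ = 0.0000 + 1.0850 + 1.2000 + 0.4940 + 0.1900 + 0.0900 = 3.0590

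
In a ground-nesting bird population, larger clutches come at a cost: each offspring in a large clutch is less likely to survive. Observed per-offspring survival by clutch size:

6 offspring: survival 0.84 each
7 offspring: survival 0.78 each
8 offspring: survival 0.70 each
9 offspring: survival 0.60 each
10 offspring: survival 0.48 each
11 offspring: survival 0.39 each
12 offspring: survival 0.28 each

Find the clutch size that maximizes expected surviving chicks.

Expected surviving chicks = c × s(c):
  c=6: 6 × 0.84 = 5.040
  c=7: 7 × 0.78 = 5.460
  c=8: 8 × 0.70 = 5.600
  c=9: 9 × 0.60 = 5.400
  c=10: 10 × 0.48 = 4.800
  c=11: 11 × 0.39 = 4.290
  c=12: 12 × 0.28 = 3.360
Maximum at c = 8 (5.600 surviving chicks).

8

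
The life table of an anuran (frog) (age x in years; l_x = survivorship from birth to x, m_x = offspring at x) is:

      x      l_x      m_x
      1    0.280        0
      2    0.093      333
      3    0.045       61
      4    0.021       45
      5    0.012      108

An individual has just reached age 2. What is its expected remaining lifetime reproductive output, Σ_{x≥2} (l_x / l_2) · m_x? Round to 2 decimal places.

386.61

l_2 = 0.093. Conditional survival from age 2 to x is l_x / l_2.
  x=2: (0.093/0.093) × 333 = 333.0000
  x=3: (0.045/0.093) × 61 = 29.5161
  x=4: (0.021/0.093) × 45 = 10.1613
  x=5: (0.012/0.093) × 108 = 13.9355
Sum = 333.0000 + 29.5161 + 10.1613 + 13.9355 = 386.6129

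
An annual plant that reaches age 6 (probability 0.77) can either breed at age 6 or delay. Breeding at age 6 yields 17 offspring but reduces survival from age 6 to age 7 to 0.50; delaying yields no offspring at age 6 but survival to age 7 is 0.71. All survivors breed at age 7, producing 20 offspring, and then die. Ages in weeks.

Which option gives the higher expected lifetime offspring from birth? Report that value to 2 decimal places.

breed at age 6: R₀ = 0.77 × (17 + 0.50 × 20) = 0.77 × 27.0000 = 20.7900
delay to age 7: R₀ = 0.77 × (0.71 × 20) = 0.77 × 14.2000 = 10.9340
Higher: breed at age 6 (20.7900).

20.79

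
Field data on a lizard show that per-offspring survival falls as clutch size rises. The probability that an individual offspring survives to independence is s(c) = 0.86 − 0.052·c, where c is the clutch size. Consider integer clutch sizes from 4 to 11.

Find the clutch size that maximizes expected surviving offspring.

Expected surviving offspring = c × s(c):
  c=4: 4 × 0.652 = 2.608
  c=5: 5 × 0.600 = 3.000
  c=6: 6 × 0.548 = 3.288
  c=7: 7 × 0.496 = 3.472
  c=8: 8 × 0.444 = 3.552
  c=9: 9 × 0.392 = 3.528
  c=10: 10 × 0.340 = 3.400
  c=11: 11 × 0.288 = 3.168
Maximum at c = 8 (3.552 surviving offspring).

8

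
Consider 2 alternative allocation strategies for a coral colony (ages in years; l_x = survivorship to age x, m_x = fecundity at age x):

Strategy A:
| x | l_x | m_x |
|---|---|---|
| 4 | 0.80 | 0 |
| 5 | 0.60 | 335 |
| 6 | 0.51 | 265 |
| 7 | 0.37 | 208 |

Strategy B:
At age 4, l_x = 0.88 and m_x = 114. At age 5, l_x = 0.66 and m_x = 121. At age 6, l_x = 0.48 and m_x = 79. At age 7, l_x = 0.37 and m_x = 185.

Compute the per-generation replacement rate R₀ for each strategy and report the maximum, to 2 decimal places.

Strategy A: R₀ = 0.80×0 + 0.60×335 + 0.51×265 + 0.37×208 = 413.1100
Strategy B: R₀ = 0.88×114 + 0.66×121 + 0.48×79 + 0.37×185 = 286.5500
Highest R₀: strategy A with 413.1100.

413.11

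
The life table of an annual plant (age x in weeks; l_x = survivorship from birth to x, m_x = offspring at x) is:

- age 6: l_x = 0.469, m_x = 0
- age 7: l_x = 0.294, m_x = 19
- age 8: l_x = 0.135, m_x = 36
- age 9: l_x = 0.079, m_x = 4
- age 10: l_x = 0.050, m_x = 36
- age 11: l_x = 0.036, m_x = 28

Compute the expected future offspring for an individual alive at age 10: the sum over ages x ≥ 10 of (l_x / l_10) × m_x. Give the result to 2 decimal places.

56.16

l_10 = 0.050. Conditional survival from age 10 to x is l_x / l_10.
  x=10: (0.050/0.050) × 36 = 36.0000
  x=11: (0.036/0.050) × 28 = 20.1600
Sum = 36.0000 + 20.1600 = 56.1600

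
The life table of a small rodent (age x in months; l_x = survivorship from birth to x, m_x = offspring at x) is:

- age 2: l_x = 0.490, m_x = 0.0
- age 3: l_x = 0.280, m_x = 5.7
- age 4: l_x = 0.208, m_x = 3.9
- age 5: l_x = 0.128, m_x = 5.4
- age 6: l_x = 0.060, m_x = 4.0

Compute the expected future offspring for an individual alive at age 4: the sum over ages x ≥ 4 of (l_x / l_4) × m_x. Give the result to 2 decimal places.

8.38

l_4 = 0.208. Conditional survival from age 4 to x is l_x / l_4.
  x=4: (0.208/0.208) × 3.9 = 3.9000
  x=5: (0.128/0.208) × 5.4 = 3.3231
  x=6: (0.060/0.208) × 4.0 = 1.1538
Sum = 3.9000 + 3.3231 + 1.1538 = 8.3769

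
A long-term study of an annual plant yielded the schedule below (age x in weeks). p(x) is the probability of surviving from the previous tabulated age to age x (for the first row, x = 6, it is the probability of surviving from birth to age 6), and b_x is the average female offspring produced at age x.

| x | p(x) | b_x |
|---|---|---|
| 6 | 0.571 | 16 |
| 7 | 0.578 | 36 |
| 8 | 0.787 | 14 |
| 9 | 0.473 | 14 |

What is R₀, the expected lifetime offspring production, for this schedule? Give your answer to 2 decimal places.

Survivorship from birth: l_x = p_6·p_7·…·p_x.
  l_6 = 0.57100
  l_7 = 0.33004
  l_8 = 0.25974
  l_9 = 0.12286
R₀ = Σ l_x b_x:
  age 6: 0.57100 × 16 = 9.1360
  age 7: 0.33004 × 36 = 11.8814
  age 8: 0.25974 × 14 = 3.6364
  age 9: 0.12286 × 14 = 1.7200
R₀ = 9.1360 + 11.8814 + 3.6364 + 1.7200 = 26.3738

26.37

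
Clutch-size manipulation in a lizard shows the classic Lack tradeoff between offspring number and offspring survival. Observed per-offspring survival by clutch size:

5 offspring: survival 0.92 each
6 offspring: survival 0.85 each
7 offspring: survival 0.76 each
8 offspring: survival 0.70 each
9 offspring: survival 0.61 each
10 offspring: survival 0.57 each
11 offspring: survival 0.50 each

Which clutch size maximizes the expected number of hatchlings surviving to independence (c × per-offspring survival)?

Expected hatchlings surviving to independence = c × s(c):
  c=5: 5 × 0.92 = 4.600
  c=6: 6 × 0.85 = 5.100
  c=7: 7 × 0.76 = 5.320
  c=8: 8 × 0.70 = 5.600
  c=9: 9 × 0.61 = 5.490
  c=10: 10 × 0.57 = 5.700
  c=11: 11 × 0.50 = 5.500
Maximum at c = 10 (5.700 hatchlings surviving to independence).

10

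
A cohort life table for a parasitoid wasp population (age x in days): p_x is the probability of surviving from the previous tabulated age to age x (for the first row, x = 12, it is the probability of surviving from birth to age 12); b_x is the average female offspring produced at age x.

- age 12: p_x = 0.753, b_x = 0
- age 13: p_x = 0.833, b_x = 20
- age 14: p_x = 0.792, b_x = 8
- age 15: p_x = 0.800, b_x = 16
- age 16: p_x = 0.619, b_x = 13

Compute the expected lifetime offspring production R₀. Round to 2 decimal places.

Survivorship from birth: l_x = p_12·p_13·…·p_x.
  l_12 = 0.75300
  l_13 = 0.62725
  l_14 = 0.49678
  l_15 = 0.39742
  l_16 = 0.24601
R₀ = Σ l_x b_x:
  age 12: 0.75300 × 0 = 0.0000
  age 13: 0.62725 × 20 = 12.5450
  age 14: 0.49678 × 8 = 3.9742
  age 15: 0.39742 × 16 = 6.3587
  age 16: 0.24601 × 13 = 3.1981
R₀ = 0.0000 + 12.5450 + 3.9742 + 6.3587 + 3.1981 = 26.0761

26.08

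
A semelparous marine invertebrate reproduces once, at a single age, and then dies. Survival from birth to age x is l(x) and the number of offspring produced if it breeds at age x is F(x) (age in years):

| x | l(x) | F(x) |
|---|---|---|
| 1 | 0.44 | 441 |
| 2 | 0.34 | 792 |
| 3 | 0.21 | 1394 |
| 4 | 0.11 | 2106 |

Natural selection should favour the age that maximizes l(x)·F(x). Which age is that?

3

Expected offspring if breeding at age x = l(x) × F(x):
  age 1: 0.44 × 441 = 194.040
  age 2: 0.34 × 792 = 269.280
  age 3: 0.21 × 1394 = 292.740
  age 4: 0.11 × 2106 = 231.660
Maximum at age 3 (292.740).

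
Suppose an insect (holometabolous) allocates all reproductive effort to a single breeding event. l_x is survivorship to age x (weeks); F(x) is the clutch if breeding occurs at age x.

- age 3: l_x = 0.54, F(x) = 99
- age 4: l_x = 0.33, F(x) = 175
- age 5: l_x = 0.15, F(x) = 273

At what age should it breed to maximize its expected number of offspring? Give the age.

Expected offspring if breeding at age x = l_x × F(x):
  age 3: 0.54 × 99 = 53.460
  age 4: 0.33 × 175 = 57.750
  age 5: 0.15 × 273 = 40.950
Maximum at age 4 (57.750).

4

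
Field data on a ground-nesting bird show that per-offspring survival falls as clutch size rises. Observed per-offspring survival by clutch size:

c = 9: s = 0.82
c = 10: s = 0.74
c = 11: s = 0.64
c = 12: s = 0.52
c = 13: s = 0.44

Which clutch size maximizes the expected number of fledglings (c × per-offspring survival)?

10

Expected fledglings = c × s(c):
  c=9: 9 × 0.82 = 7.380
  c=10: 10 × 0.74 = 7.400
  c=11: 11 × 0.64 = 7.040
  c=12: 12 × 0.52 = 6.240
  c=13: 13 × 0.44 = 5.720
Maximum at c = 10 (7.400 fledglings).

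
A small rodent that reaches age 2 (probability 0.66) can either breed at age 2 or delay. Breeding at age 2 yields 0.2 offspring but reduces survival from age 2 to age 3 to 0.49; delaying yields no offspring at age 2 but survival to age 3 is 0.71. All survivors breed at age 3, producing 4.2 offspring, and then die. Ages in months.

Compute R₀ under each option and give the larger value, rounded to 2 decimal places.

breed at age 2: R₀ = 0.66 × (0.2 + 0.49 × 4.2) = 0.66 × 2.2580 = 1.4903
delay to age 3: R₀ = 0.66 × (0.71 × 4.2) = 0.66 × 2.9820 = 1.9681
Higher: delay to age 3 (1.9681).

1.97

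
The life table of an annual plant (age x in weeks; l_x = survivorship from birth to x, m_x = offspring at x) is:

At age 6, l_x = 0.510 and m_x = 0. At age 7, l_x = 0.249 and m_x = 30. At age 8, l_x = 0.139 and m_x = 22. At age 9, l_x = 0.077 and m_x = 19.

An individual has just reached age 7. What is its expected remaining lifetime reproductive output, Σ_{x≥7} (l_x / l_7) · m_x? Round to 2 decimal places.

l_7 = 0.249. Conditional survival from age 7 to x is l_x / l_7.
  x=7: (0.249/0.249) × 30 = 30.0000
  x=8: (0.139/0.249) × 22 = 12.2811
  x=9: (0.077/0.249) × 19 = 5.8755
Sum = 30.0000 + 12.2811 + 5.8755 = 48.1566

48.16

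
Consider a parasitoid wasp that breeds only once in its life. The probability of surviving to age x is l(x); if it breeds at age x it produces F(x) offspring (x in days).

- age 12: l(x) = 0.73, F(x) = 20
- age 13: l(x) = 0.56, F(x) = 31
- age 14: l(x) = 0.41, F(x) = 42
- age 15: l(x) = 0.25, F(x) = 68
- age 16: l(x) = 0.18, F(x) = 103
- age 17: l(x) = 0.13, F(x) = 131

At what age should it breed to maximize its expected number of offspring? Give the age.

16

Expected offspring if breeding at age x = l(x) × F(x):
  age 12: 0.73 × 20 = 14.600
  age 13: 0.56 × 31 = 17.360
  age 14: 0.41 × 42 = 17.220
  age 15: 0.25 × 68 = 17.000
  age 16: 0.18 × 103 = 18.540
  age 17: 0.13 × 131 = 17.030
Maximum at age 16 (18.540).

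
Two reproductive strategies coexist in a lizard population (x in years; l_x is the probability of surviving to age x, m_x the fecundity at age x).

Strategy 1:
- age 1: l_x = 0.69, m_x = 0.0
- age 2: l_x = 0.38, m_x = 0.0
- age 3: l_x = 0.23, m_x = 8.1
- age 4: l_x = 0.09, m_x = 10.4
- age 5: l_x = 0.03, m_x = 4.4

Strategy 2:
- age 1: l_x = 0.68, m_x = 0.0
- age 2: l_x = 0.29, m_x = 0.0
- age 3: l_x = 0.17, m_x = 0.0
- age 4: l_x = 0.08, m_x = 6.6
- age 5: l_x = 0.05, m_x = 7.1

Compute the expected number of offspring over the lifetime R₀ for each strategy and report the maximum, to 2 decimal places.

Strategy 1: R₀ = 0.69×0.0 + 0.38×0.0 + 0.23×8.1 + 0.09×10.4 + 0.03×4.4 = 2.9310
Strategy 2: R₀ = 0.68×0.0 + 0.29×0.0 + 0.17×0.0 + 0.08×6.6 + 0.05×7.1 = 0.8830
Highest R₀: strategy 1 with 2.9310.

2.93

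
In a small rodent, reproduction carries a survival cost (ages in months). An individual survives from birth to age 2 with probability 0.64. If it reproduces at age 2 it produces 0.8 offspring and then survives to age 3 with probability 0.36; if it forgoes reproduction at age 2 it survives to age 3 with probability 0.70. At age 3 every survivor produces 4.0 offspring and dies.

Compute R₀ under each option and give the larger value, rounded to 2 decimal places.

1.79

breed at age 2: R₀ = 0.64 × (0.8 + 0.36 × 4.0) = 0.64 × 2.2400 = 1.4336
delay to age 3: R₀ = 0.64 × (0.70 × 4.0) = 0.64 × 2.8000 = 1.7920
Higher: delay to age 3 (1.7920).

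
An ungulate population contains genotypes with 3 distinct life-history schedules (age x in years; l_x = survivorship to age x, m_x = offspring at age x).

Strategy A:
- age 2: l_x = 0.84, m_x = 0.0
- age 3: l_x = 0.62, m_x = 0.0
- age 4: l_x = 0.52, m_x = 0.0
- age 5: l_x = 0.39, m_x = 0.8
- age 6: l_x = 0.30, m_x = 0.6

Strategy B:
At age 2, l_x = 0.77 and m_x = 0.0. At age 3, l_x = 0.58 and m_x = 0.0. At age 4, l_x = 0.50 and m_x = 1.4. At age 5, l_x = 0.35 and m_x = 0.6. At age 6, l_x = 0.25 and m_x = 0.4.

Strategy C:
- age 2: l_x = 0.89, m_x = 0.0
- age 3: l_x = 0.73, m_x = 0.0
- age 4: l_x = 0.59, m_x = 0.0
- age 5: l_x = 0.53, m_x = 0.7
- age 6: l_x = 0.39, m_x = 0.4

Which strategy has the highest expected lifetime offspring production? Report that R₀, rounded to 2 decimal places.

1.01

Strategy A: R₀ = 0.84×0.0 + 0.62×0.0 + 0.52×0.0 + 0.39×0.8 + 0.30×0.6 = 0.4920
Strategy B: R₀ = 0.77×0.0 + 0.58×0.0 + 0.50×1.4 + 0.35×0.6 + 0.25×0.4 = 1.0100
Strategy C: R₀ = 0.89×0.0 + 0.73×0.0 + 0.59×0.0 + 0.53×0.7 + 0.39×0.4 = 0.5270
Highest R₀: strategy B with 1.0100.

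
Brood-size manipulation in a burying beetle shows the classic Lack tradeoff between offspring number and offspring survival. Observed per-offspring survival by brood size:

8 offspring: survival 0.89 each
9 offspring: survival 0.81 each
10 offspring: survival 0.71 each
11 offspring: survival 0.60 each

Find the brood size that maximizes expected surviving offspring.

9

Expected surviving offspring = c × s(c):
  c=8: 8 × 0.89 = 7.120
  c=9: 9 × 0.81 = 7.290
  c=10: 10 × 0.71 = 7.100
  c=11: 11 × 0.60 = 6.600
Maximum at c = 9 (7.290 surviving offspring).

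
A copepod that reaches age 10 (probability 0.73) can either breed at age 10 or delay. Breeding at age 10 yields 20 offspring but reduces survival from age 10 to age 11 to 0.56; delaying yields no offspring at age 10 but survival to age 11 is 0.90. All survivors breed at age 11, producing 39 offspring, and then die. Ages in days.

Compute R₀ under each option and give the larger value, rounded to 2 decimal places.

30.54

breed at age 10: R₀ = 0.73 × (20 + 0.56 × 39) = 0.73 × 41.8400 = 30.5432
delay to age 11: R₀ = 0.73 × (0.90 × 39) = 0.73 × 35.1000 = 25.6230
Higher: breed at age 10 (30.5432).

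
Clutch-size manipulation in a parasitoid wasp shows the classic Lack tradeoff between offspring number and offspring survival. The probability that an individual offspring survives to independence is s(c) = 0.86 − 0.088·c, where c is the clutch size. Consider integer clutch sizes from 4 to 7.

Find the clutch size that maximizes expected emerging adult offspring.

5

Expected emerging adult offspring = c × s(c):
  c=4: 4 × 0.508 = 2.032
  c=5: 5 × 0.420 = 2.100
  c=6: 6 × 0.332 = 1.992
  c=7: 7 × 0.244 = 1.708
Maximum at c = 5 (2.100 emerging adult offspring).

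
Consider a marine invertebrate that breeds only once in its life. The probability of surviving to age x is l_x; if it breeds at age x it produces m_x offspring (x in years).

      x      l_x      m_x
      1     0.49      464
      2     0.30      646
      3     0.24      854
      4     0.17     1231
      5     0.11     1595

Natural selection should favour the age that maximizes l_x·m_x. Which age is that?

Expected offspring if breeding at age x = l_x × m_x:
  age 1: 0.49 × 464 = 227.360
  age 2: 0.30 × 646 = 193.800
  age 3: 0.24 × 854 = 204.960
  age 4: 0.17 × 1231 = 209.270
  age 5: 0.11 × 1595 = 175.450
Maximum at age 1 (227.360).

1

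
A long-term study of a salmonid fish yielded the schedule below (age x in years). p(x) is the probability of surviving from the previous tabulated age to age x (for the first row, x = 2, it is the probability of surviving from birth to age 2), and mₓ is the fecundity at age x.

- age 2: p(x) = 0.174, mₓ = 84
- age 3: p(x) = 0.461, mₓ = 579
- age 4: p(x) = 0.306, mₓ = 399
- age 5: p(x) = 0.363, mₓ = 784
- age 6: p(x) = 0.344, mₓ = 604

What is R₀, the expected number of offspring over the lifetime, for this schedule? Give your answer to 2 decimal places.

79.69

Survivorship from birth: l_x = p_2·p_3·…·p_x.
  l_2 = 0.17400
  l_3 = 0.08021
  l_4 = 0.02455
  l_5 = 0.00891
  l_6 = 0.00307
R₀ = Σ l_x mₓ:
  age 2: 0.17400 × 84 = 14.6160
  age 3: 0.08021 × 579 = 46.4416
  age 4: 0.02455 × 399 = 9.7954
  age 5: 0.00891 × 784 = 6.9854
  age 6: 0.00307 × 604 = 1.8543
R₀ = 14.6160 + 46.4416 + 9.7954 + 6.9854 + 1.8543 = 79.6928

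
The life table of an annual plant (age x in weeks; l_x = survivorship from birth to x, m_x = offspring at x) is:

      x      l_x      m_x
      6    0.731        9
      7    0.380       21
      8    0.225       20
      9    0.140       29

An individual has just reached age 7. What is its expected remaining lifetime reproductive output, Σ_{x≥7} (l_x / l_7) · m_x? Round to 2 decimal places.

43.53

l_7 = 0.380. Conditional survival from age 7 to x is l_x / l_7.
  x=7: (0.380/0.380) × 21 = 21.0000
  x=8: (0.225/0.380) × 20 = 11.8421
  x=9: (0.140/0.380) × 29 = 10.6842
Sum = 21.0000 + 11.8421 + 10.6842 = 43.5263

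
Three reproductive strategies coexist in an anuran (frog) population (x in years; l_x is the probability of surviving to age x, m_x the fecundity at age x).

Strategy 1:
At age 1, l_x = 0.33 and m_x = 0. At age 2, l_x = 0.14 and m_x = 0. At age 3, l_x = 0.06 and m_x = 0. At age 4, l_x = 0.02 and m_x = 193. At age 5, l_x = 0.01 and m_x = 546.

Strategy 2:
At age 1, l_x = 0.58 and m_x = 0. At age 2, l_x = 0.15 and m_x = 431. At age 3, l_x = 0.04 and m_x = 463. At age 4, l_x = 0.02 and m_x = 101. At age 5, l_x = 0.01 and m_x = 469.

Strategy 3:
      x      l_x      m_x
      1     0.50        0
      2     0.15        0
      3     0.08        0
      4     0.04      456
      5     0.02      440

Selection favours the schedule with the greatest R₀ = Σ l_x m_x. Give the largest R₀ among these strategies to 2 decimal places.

Strategy 1: R₀ = 0.33×0 + 0.14×0 + 0.06×0 + 0.02×193 + 0.01×546 = 9.3200
Strategy 2: R₀ = 0.58×0 + 0.15×431 + 0.04×463 + 0.02×101 + 0.01×469 = 89.8800
Strategy 3: R₀ = 0.50×0 + 0.15×0 + 0.08×0 + 0.04×456 + 0.02×440 = 27.0400
Highest R₀: strategy 2 with 89.8800.

89.88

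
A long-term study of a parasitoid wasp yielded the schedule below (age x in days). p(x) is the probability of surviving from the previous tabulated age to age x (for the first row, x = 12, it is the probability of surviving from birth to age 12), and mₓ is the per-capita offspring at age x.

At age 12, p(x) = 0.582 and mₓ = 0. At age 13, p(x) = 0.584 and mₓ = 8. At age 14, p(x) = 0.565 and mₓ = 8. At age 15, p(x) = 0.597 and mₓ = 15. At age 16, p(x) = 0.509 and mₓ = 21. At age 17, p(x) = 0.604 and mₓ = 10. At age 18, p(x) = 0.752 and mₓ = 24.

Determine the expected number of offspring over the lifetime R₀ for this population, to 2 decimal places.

Survivorship from birth: l_x = p_12·p_13·…·p_x.
  l_12 = 0.58200
  l_13 = 0.33989
  l_14 = 0.19204
  l_15 = 0.11465
  l_16 = 0.05835
  l_17 = 0.03525
  l_18 = 0.02651
R₀ = Σ l_x mₓ:
  age 12: 0.58200 × 0 = 0.0000
  age 13: 0.33989 × 8 = 2.7191
  age 14: 0.19204 × 8 = 1.5363
  age 15: 0.11465 × 15 = 1.7198
  age 16: 0.05835 × 21 = 1.2253
  age 17: 0.03525 × 10 = 0.3525
  age 18: 0.02651 × 24 = 0.6362
R₀ = 0.0000 + 2.7191 + 1.5363 + 1.7198 + 1.2253 + 0.3525 + 0.6362 = 8.1893

8.19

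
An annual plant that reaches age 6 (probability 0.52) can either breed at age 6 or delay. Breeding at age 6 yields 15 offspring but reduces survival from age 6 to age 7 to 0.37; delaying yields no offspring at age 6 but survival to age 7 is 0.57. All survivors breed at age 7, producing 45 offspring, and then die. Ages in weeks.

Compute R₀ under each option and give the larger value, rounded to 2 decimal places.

breed at age 6: R₀ = 0.52 × (15 + 0.37 × 45) = 0.52 × 31.6500 = 16.4580
delay to age 7: R₀ = 0.52 × (0.57 × 45) = 0.52 × 25.6500 = 13.3380
Higher: breed at age 6 (16.4580).

16.46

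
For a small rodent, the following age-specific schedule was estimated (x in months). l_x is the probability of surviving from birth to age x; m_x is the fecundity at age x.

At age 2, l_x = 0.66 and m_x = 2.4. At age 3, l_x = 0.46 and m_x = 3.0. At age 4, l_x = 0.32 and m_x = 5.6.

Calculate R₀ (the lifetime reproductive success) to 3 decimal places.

R₀ = Σ l_x m_x:
  age 2: 0.66 × 2.4 = 1.5840
  age 3: 0.46 × 3.0 = 1.3800
  age 4: 0.32 × 5.6 = 1.7920
R₀ = 1.5840 + 1.3800 + 1.7920 = 4.7560

4.756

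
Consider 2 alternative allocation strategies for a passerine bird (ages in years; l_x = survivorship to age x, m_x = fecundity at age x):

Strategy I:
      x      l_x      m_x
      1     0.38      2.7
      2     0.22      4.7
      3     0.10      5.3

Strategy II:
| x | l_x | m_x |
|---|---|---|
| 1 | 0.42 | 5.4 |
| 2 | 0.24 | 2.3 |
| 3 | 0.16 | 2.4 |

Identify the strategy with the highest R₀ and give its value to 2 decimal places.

Strategy I: R₀ = 0.38×2.7 + 0.22×4.7 + 0.10×5.3 = 2.5900
Strategy II: R₀ = 0.42×5.4 + 0.24×2.3 + 0.16×2.4 = 3.2040
Highest R₀: strategy II with 3.2040.

3.20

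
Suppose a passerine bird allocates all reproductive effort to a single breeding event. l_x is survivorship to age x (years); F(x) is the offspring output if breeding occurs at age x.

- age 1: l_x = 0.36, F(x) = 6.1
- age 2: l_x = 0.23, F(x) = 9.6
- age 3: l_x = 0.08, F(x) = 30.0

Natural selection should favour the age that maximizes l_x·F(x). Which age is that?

Expected offspring if breeding at age x = l_x × F(x):
  age 1: 0.36 × 6.1 = 2.196
  age 2: 0.23 × 9.6 = 2.208
  age 3: 0.08 × 30.0 = 2.400
Maximum at age 3 (2.400).

3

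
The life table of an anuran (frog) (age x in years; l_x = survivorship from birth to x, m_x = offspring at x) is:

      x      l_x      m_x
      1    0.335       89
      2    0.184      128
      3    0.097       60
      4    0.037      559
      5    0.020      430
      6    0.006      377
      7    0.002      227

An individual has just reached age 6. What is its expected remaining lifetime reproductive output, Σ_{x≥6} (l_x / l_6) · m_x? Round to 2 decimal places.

452.67

l_6 = 0.006. Conditional survival from age 6 to x is l_x / l_6.
  x=6: (0.006/0.006) × 377 = 377.0000
  x=7: (0.002/0.006) × 227 = 75.6667
Sum = 377.0000 + 75.6667 = 452.6667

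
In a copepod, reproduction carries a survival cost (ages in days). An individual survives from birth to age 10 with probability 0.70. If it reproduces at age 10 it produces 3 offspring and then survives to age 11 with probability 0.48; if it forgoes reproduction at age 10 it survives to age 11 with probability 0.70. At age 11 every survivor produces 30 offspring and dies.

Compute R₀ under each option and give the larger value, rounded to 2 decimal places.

breed at age 10: R₀ = 0.70 × (3 + 0.48 × 30) = 0.70 × 17.4000 = 12.1800
delay to age 11: R₀ = 0.70 × (0.70 × 30) = 0.70 × 21.0000 = 14.7000
Higher: delay to age 11 (14.7000).

14.70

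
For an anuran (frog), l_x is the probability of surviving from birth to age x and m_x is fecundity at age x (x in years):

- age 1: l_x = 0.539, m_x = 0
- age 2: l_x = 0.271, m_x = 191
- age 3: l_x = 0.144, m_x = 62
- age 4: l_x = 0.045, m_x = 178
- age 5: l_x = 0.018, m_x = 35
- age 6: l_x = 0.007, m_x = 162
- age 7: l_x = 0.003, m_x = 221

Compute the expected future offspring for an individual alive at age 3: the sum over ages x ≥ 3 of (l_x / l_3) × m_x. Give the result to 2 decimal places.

l_3 = 0.144. Conditional survival from age 3 to x is l_x / l_3.
  x=3: (0.144/0.144) × 62 = 62.0000
  x=4: (0.045/0.144) × 178 = 55.6250
  x=5: (0.018/0.144) × 35 = 4.3750
  x=6: (0.007/0.144) × 162 = 7.8750
  x=7: (0.003/0.144) × 221 = 4.6042
Sum = 62.0000 + 55.6250 + 4.3750 + 7.8750 + 4.6042 = 134.4792

134.48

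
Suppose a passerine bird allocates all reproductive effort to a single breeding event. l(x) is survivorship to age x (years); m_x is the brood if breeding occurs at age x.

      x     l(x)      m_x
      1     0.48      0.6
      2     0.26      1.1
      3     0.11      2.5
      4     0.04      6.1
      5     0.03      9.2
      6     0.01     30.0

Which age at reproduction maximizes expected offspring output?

Expected offspring if breeding at age x = l(x) × m_x:
  age 1: 0.48 × 0.6 = 0.288
  age 2: 0.26 × 1.1 = 0.286
  age 3: 0.11 × 2.5 = 0.275
  age 4: 0.04 × 6.1 = 0.244
  age 5: 0.03 × 9.2 = 0.276
  age 6: 0.01 × 30.0 = 0.300
Maximum at age 6 (0.300).

6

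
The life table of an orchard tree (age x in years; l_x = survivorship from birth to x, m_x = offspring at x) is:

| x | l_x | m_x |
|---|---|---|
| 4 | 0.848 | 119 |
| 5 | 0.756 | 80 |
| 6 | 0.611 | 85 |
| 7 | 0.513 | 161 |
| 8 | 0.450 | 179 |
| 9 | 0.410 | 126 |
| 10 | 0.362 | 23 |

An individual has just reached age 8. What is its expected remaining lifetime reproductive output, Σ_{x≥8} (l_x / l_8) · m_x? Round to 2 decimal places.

l_8 = 0.450. Conditional survival from age 8 to x is l_x / l_8.
  x=8: (0.450/0.450) × 179 = 179.0000
  x=9: (0.410/0.450) × 126 = 114.8000
  x=10: (0.362/0.450) × 23 = 18.5022
Sum = 179.0000 + 114.8000 + 18.5022 = 312.3022

312.30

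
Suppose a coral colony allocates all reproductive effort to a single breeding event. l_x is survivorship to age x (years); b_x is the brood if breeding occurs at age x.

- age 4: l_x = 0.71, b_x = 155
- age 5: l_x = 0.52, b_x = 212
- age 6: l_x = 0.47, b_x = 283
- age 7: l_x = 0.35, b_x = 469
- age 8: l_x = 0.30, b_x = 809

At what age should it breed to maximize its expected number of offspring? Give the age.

8

Expected offspring if breeding at age x = l_x × b_x:
  age 4: 0.71 × 155 = 110.050
  age 5: 0.52 × 212 = 110.240
  age 6: 0.47 × 283 = 133.010
  age 7: 0.35 × 469 = 164.150
  age 8: 0.30 × 809 = 242.700
Maximum at age 8 (242.700).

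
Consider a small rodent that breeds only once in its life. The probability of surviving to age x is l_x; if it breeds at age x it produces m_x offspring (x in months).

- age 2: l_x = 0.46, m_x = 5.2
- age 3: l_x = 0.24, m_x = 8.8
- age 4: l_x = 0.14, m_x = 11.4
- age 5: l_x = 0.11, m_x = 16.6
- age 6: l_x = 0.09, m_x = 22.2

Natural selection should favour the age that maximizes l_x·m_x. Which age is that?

2

Expected offspring if breeding at age x = l_x × m_x:
  age 2: 0.46 × 5.2 = 2.392
  age 3: 0.24 × 8.8 = 2.112
  age 4: 0.14 × 11.4 = 1.596
  age 5: 0.11 × 16.6 = 1.826
  age 6: 0.09 × 22.2 = 1.998
Maximum at age 2 (2.392).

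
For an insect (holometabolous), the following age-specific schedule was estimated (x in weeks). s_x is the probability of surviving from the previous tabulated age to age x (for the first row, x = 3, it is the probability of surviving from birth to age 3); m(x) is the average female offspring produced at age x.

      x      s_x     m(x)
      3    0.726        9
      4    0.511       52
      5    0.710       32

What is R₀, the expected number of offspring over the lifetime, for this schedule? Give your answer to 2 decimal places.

Survivorship from birth: l_x = s_3·s_4·…·s_x.
  l_3 = 0.72600
  l_4 = 0.37099
  l_5 = 0.26340
R₀ = Σ l_x m(x):
  age 3: 0.72600 × 9 = 6.5340
  age 4: 0.37099 × 52 = 19.2915
  age 5: 0.26340 × 32 = 8.4288
R₀ = 6.5340 + 19.2915 + 8.4288 = 34.2543

34.25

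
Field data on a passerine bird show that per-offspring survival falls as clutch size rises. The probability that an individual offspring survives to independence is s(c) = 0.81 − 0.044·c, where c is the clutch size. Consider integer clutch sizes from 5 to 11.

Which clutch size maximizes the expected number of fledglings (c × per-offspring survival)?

9

Expected fledglings = c × s(c):
  c=5: 5 × 0.590 = 2.950
  c=6: 6 × 0.546 = 3.276
  c=7: 7 × 0.502 = 3.514
  c=8: 8 × 0.458 = 3.664
  c=9: 9 × 0.414 = 3.726
  c=10: 10 × 0.370 = 3.700
  c=11: 11 × 0.326 = 3.586
Maximum at c = 9 (3.726 fledglings).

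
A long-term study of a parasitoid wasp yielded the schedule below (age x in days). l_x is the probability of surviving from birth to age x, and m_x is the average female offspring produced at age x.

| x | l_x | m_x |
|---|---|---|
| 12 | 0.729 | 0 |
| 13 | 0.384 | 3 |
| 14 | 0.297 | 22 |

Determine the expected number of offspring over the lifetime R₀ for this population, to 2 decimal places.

R₀ = Σ l_x m_x:
  age 12: 0.729 × 0 = 0.0000
  age 13: 0.384 × 3 = 1.1520
  age 14: 0.297 × 22 = 6.5340
R₀ = 0.0000 + 1.1520 + 6.5340 = 7.6860

7.69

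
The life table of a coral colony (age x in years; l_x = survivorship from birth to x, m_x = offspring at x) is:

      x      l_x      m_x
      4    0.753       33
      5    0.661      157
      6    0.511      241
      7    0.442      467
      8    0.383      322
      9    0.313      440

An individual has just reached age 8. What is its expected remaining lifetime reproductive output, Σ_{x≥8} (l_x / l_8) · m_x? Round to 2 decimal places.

l_8 = 0.383. Conditional survival from age 8 to x is l_x / l_8.
  x=8: (0.383/0.383) × 322 = 322.0000
  x=9: (0.313/0.383) × 440 = 359.5822
Sum = 322.0000 + 359.5822 = 681.5822

681.58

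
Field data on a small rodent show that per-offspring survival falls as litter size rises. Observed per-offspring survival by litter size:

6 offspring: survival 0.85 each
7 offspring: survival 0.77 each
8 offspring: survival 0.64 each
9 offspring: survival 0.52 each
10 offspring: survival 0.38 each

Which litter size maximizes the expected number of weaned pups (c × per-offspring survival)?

Expected weaned pups = c × s(c):
  c=6: 6 × 0.85 = 5.100
  c=7: 7 × 0.77 = 5.390
  c=8: 8 × 0.64 = 5.120
  c=9: 9 × 0.52 = 4.680
  c=10: 10 × 0.38 = 3.800
Maximum at c = 7 (5.390 weaned pups).

7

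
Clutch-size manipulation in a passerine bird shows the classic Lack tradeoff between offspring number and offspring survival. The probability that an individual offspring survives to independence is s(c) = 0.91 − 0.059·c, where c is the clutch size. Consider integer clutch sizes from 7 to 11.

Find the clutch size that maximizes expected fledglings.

Expected fledglings = c × s(c):
  c=7: 7 × 0.497 = 3.479
  c=8: 8 × 0.438 = 3.504
  c=9: 9 × 0.379 = 3.411
  c=10: 10 × 0.320 = 3.200
  c=11: 11 × 0.261 = 2.871
Maximum at c = 8 (3.504 fledglings).

8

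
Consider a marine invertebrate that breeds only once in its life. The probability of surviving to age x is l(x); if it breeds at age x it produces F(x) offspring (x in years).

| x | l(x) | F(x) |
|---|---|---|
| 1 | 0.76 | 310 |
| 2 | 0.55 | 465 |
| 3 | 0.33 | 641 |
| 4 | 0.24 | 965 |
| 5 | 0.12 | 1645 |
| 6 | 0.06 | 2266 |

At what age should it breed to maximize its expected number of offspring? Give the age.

2

Expected offspring if breeding at age x = l(x) × F(x):
  age 1: 0.76 × 310 = 235.600
  age 2: 0.55 × 465 = 255.750
  age 3: 0.33 × 641 = 211.530
  age 4: 0.24 × 965 = 231.600
  age 5: 0.12 × 1645 = 197.400
  age 6: 0.06 × 2266 = 135.960
Maximum at age 2 (255.750).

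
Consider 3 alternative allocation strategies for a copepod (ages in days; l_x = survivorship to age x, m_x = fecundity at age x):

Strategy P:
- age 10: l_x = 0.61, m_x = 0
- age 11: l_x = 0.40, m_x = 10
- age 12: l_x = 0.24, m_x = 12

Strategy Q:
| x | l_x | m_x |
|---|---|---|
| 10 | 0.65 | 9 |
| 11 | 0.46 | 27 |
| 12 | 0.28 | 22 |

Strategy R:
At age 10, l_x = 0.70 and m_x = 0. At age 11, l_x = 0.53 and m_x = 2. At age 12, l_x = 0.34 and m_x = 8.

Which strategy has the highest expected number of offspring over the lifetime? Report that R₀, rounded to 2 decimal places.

Strategy P: R₀ = 0.61×0 + 0.40×10 + 0.24×12 = 6.8800
Strategy Q: R₀ = 0.65×9 + 0.46×27 + 0.28×22 = 24.4300
Strategy R: R₀ = 0.70×0 + 0.53×2 + 0.34×8 = 3.7800
Highest R₀: strategy Q with 24.4300.

24.43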